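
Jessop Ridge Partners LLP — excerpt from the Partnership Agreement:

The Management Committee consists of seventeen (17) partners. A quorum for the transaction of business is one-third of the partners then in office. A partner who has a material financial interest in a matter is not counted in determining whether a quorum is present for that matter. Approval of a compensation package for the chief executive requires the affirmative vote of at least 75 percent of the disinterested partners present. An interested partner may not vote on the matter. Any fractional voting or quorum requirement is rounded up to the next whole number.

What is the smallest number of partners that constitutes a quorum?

6

1/3 of 17 = 5.67, rounded up to 6.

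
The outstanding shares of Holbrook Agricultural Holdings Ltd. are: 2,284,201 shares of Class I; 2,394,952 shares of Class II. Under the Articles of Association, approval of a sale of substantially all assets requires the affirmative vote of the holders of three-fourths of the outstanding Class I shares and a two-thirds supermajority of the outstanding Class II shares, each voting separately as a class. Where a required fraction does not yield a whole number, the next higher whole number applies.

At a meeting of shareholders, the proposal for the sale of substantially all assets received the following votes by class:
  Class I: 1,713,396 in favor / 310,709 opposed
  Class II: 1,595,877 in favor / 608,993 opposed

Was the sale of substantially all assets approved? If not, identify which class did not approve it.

Not approved — the Class II shares did not give the required vote.

Class I: 3/4 of 2284201 = 1713150.75, rounded up to 1713151; 1,713,151 required, 1,713,396 in favor — approved.
Class II: 2/3 of 2394952 = 1596634.67, rounded up to 1596635; 1,596,635 required, 1,595,877 in favor — not approved.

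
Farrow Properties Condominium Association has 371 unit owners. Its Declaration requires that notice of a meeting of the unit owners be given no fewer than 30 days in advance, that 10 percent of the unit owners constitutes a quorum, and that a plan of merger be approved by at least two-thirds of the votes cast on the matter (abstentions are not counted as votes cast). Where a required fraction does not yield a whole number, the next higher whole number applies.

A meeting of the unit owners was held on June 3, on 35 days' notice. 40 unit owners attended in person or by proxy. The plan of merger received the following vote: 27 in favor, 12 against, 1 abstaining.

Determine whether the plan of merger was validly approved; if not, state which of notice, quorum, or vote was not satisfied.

Valid — all requirements satisfied.

Notice: 35 days given; 30 required. Satisfied.
Quorum: 10% of 371 = 37.10, rounded up to 38; 40 present. Satisfied.
Vote: requires two-thirds of the votes cast (40 − 1 abstaining = 39); 2/3 of 39 = 26, so 26 needed; 27 in favor. Satisfied.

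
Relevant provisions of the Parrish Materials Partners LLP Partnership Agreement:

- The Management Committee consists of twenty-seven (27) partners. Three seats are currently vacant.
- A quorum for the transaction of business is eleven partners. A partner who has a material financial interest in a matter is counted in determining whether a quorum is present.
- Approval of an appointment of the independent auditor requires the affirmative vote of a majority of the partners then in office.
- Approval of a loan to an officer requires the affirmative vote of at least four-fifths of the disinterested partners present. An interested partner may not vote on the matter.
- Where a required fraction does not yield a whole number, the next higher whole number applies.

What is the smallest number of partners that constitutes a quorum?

The quorum is fixed at 11.

11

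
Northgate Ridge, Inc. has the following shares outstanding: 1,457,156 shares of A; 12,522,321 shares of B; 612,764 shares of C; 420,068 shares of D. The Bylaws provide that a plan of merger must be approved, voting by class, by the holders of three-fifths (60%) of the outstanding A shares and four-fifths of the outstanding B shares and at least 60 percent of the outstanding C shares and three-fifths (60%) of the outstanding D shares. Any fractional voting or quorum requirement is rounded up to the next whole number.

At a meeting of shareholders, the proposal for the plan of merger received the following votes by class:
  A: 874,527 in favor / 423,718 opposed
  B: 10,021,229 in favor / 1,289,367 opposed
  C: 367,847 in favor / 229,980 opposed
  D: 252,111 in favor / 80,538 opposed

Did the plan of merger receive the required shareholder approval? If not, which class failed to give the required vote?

Approved — every class gave the required vote.

A: 3/5 of 1457156 = 874293.60, rounded up to 874294; 874,294 required, 874,527 in favor — approved.
B: 4/5 of 12522321 = 10017856.80, rounded up to 10017857; 10,017,857 required, 10,021,229 in favor — approved.
C: 3/5 of 612764 = 367658.40, rounded up to 367659; 367,659 required, 367,847 in favor — approved.
D: 3/5 of 420068 = 252040.80, rounded up to 252041; 252,041 required, 252,111 in favor — approved.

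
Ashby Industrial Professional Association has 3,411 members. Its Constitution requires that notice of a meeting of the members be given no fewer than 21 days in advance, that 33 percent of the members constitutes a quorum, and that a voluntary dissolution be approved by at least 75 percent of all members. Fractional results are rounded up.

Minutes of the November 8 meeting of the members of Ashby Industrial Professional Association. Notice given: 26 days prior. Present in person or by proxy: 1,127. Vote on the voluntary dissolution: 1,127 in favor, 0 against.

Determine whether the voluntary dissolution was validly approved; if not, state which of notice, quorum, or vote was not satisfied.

Notice: 26 days given; 21 required. Satisfied.
Quorum: 33% of 3,411 = 1,125.63, rounded up to 1,126; 1,127 present. Satisfied.
Vote: requires three-fourths of all members (3,411); 3/4 of 3411 = 2558.25, rounded up to 2559, so 2,559 needed; 1,127 in favor. Not satisfied.

Invalid — vote requirement not satisfied.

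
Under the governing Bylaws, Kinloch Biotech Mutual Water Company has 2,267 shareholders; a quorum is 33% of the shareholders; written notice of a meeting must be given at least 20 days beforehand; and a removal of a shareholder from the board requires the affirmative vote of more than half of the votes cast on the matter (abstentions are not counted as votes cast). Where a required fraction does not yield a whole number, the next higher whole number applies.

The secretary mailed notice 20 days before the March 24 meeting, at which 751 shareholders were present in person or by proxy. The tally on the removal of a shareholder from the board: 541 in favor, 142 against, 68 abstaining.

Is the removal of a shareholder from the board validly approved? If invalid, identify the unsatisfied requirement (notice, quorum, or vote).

Notice: 20 days given; 20 required. Satisfied.
Quorum: 33% of 2,267 = 748.11, rounded up to 749; 751 present. Satisfied.
Vote: requires a majority of the votes cast (751 − 68 abstaining = 683); a majority of 683 is 342, so 342 needed; 541 in favor. Satisfied.

Valid — all requirements satisfied.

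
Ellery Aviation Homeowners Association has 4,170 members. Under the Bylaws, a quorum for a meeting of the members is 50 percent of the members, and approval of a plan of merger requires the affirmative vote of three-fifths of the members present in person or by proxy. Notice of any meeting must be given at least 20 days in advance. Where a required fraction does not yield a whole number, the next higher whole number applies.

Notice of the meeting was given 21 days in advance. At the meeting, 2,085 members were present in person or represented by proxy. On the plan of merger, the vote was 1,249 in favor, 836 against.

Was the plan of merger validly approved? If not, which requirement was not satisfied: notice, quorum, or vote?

Invalid — vote requirement not satisfied.

Notice: 21 days given; 20 required. Satisfied.
Quorum: 50% of 4,170 = 2,085; 2,085 present. Satisfied.
Vote: requires three-fifths of those present (2,085); 3/5 of 2085 = 1251, so 1,251 needed; 1,249 in favor. Not satisfied.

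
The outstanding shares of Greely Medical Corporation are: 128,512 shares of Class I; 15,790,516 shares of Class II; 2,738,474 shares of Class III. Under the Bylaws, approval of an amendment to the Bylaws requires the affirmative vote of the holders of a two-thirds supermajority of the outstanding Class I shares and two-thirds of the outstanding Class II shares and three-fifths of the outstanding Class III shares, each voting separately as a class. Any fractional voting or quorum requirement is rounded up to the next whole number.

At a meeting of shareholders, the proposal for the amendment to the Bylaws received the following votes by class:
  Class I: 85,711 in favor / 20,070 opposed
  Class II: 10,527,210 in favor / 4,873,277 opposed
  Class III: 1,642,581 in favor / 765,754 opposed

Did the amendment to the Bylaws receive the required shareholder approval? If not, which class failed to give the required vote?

Not approved — the Class III shares did not give the required vote.

Class I: 2/3 of 128512 = 85674.67, rounded up to 85675; 85,675 required, 85,711 in favor — approved.
Class II: 2/3 of 15790516 = 10527010.67, rounded up to 10527011; 10,527,011 required, 10,527,210 in favor — approved.
Class III: 3/5 of 2738474 = 1643084.40, rounded up to 1643085; 1,643,085 required, 1,642,581 in favor — not approved.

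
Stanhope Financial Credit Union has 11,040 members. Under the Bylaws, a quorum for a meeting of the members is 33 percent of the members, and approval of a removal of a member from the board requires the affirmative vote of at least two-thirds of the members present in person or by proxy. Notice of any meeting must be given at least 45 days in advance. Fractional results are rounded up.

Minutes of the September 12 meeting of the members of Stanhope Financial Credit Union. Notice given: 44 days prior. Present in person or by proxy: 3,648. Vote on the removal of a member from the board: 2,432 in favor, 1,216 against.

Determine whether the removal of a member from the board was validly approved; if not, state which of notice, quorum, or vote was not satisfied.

Notice: 44 days given; 45 required. Not satisfied.
Quorum: 33% of 11,040 = 3,643.20, rounded up to 3,644; 3,648 present. Satisfied.
Vote: requires two-thirds of those present (3,648); 2/3 of 3648 = 2432, so 2,432 needed; 2,432 in favor. Satisfied.

Invalid — notice requirement not satisfied.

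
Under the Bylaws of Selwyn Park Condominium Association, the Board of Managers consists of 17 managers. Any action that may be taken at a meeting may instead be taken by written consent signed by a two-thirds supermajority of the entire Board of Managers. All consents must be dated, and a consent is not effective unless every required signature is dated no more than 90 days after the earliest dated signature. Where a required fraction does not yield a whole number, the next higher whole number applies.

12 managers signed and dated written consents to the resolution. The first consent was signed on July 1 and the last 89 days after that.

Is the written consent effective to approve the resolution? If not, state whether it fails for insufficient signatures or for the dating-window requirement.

Signatures required: a two-thirds supermajority of 17 — 2/3 of 17 = 11.33, rounded up to 12, so 12 needed; 12 signed. Sufficient.
Dating window: the latest signature is 89 days after the earliest; the limit is 90 days. Within the window.

Effective — both the signature and dating-window requirements are satisfied.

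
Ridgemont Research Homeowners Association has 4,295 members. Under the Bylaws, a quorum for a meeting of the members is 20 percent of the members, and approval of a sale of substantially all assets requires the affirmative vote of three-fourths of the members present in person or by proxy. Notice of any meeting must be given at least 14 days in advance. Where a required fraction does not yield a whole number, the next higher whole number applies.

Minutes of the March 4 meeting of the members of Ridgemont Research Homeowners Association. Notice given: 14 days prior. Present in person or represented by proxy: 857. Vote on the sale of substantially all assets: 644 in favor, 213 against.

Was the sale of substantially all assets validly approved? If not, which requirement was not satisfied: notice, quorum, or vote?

Notice: 14 days given; 14 required. Satisfied.
Quorum: 20% of 4,295 = 859; 857 present. Not satisfied.
Vote: requires three-fourths of those present (857); 3/4 of 857 = 642.75, rounded up to 643, so 643 needed; 644 in favor. Satisfied.

Invalid — quorum requirement not satisfied.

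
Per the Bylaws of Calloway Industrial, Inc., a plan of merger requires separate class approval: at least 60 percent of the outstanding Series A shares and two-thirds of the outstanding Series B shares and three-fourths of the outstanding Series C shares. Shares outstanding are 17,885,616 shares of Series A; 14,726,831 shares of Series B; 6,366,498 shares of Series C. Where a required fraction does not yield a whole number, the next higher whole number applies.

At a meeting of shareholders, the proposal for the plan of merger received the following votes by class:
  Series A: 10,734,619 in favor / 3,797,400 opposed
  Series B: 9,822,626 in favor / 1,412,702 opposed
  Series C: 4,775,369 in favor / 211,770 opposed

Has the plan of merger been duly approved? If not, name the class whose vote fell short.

Approved — every class gave the required vote.

Series A: 3/5 of 17885616 = 10731369.60, rounded up to 10731370; 10,731,370 required, 10,734,619 in favor — approved.
Series B: 2/3 of 14726831 = 9817887.33, rounded up to 9817888; 9,817,888 required, 9,822,626 in favor — approved.
Series C: 3/4 of 6366498 = 4774873.50, rounded up to 4774874; 4,774,874 required, 4,775,369 in favor — approved.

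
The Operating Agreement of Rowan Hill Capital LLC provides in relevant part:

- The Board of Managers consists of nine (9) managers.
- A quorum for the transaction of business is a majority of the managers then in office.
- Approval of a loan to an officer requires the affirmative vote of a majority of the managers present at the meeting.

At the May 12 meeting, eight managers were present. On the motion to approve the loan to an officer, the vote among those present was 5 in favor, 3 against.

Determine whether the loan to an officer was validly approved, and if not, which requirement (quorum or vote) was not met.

Valid — all requirements satisfied.

Quorum: 8 present; quorum is 5. Satisfied.
Vote: the loan to an officer requires a majority of the managers present (8). A majority of 8 is 5, so 5 affirmative votes are needed; 5 voted in favor. Satisfied.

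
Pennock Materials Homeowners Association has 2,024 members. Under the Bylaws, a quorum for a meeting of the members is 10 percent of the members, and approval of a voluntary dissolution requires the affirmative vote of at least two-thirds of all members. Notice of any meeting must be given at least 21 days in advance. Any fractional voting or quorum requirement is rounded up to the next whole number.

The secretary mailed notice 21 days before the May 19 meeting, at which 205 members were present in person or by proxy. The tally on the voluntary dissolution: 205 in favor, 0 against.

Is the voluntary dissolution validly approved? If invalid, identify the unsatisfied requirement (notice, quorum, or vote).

Invalid — vote requirement not satisfied.

Notice: 21 days given; 21 required. Satisfied.
Quorum: 10% of 2,024 = 202.40, rounded up to 203; 205 present. Satisfied.
Vote: requires two-thirds of all members (2,024); 2/3 of 2024 = 1349.33, rounded up to 1350, so 1,350 needed; 205 in favor. Not satisfied.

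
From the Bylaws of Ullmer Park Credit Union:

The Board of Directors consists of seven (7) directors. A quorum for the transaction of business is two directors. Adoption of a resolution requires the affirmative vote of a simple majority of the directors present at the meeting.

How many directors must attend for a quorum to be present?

2

The quorum is fixed at 2.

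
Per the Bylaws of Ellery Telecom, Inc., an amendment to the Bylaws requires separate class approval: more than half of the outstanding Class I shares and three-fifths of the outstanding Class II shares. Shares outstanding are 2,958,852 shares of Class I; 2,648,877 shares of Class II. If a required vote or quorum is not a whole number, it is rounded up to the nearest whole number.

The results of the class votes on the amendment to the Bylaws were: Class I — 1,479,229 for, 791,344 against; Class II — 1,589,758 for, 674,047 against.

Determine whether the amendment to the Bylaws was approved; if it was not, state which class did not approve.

Class I: a majority of 2958852 is 1479427; 1,479,427 required, 1,479,229 in favor — not approved.
Class II: 3/5 of 2648877 = 1589326.20, rounded up to 1589327; 1,589,327 required, 1,589,758 in favor — approved.

Not approved — the Class I shares did not give the required vote.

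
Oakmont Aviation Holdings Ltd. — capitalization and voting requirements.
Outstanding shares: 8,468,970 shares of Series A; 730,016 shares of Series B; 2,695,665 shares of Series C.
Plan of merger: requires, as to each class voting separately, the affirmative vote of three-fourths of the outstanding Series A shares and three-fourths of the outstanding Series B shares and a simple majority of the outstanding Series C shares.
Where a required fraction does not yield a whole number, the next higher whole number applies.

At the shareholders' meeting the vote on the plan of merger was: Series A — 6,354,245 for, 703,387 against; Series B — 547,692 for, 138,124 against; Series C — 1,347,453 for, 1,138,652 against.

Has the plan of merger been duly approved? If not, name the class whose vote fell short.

Not approved — the Series C shares did not give the required vote.

Series A: 3/4 of 8468970 = 6351727.50, rounded up to 6351728; 6,351,728 required, 6,354,245 in favor — approved.
Series B: 3/4 of 730016 = 547512; 547,512 required, 547,692 in favor — approved.
Series C: a majority of 2695665 is 1347833; 1,347,833 required, 1,347,453 in favor — not approved.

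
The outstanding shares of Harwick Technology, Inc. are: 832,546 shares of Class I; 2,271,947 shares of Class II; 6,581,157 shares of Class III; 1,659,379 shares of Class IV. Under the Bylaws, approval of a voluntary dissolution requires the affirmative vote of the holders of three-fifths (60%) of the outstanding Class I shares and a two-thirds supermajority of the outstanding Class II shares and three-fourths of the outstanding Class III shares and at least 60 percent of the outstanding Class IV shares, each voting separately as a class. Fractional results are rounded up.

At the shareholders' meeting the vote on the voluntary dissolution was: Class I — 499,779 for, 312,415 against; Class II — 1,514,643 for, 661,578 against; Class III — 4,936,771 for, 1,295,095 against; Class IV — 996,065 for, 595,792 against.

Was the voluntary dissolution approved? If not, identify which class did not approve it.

Class I: 3/5 of 832546 = 499527.60, rounded up to 499528; 499,528 required, 499,779 in favor — approved.
Class II: 2/3 of 2271947 = 1514631.33, rounded up to 1514632; 1,514,632 required, 1,514,643 in favor — approved.
Class III: 3/4 of 6581157 = 4935867.75, rounded up to 4935868; 4,935,868 required, 4,936,771 in favor — approved.
Class IV: 3/5 of 1659379 = 995627.40, rounded up to 995628; 995,628 required, 996,065 in favor — approved.

Approved — every class gave the required vote.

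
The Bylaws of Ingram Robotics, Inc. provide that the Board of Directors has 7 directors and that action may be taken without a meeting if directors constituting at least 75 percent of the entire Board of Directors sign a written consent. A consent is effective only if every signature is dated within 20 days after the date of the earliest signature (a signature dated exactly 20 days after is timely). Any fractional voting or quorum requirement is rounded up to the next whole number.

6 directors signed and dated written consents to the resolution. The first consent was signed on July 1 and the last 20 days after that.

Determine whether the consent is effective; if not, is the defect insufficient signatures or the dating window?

Effective — both the signature and dating-window requirements are satisfied.

Signatures required: at least 75 percent of 7 — 3/4 of 7 = 5.25, rounded up to 6, so 6 needed; 6 signed. Sufficient.
Dating window: the latest signature is 20 days after the earliest; the limit is 20 days. Within the window.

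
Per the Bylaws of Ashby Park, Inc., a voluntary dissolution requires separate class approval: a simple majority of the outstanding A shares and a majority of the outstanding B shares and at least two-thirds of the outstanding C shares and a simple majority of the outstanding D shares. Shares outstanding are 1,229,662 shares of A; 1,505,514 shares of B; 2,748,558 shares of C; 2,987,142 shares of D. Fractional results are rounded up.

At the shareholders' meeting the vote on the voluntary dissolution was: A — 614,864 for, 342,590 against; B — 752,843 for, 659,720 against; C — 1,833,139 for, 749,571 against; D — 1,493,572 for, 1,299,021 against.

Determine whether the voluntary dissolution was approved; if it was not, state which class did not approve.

A: a majority of 1229662 is 614832; 614,832 required, 614,864 in favor — approved.
B: a majority of 1505514 is 752758; 752,758 required, 752,843 in favor — approved.
C: 2/3 of 2748558 = 1832372; 1,832,372 required, 1,833,139 in favor — approved.
D: a majority of 2987142 is 1493572; 1,493,572 required, 1,493,572 in favor — approved.

Approved — every class gave the required vote.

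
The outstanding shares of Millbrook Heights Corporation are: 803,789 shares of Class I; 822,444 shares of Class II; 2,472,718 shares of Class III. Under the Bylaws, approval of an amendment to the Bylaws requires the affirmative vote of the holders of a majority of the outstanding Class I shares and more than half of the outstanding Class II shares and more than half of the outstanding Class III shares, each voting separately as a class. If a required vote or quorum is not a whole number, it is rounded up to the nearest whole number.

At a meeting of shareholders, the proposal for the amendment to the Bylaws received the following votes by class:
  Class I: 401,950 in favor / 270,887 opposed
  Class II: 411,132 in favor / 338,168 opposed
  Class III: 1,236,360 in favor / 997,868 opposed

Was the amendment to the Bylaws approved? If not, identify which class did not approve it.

Class I: a majority of 803789 is 401895; 401,895 required, 401,950 in favor — approved.
Class II: a majority of 822444 is 411223; 411,223 required, 411,132 in favor — not approved.
Class III: a majority of 2472718 is 1236360; 1,236,360 required, 1,236,360 in favor — approved.

Not approved — the Class II shares did not give the required vote.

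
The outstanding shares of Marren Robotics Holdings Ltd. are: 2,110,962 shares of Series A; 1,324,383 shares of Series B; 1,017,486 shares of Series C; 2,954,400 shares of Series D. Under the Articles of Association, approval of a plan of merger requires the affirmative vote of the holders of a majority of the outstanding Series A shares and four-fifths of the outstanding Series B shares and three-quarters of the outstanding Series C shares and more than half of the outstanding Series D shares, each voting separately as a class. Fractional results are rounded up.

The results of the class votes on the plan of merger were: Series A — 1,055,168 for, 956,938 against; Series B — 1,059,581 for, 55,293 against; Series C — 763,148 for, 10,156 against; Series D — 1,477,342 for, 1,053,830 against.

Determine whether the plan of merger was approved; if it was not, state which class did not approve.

Series A: a majority of 2110962 is 1055482; 1,055,482 required, 1,055,168 in favor — not approved.
Series B: 4/5 of 1324383 = 1059506.40, rounded up to 1059507; 1,059,507 required, 1,059,581 in favor — approved.
Series C: 3/4 of 1017486 = 763114.50, rounded up to 763115; 763,115 required, 763,148 in favor — approved.
Series D: a majority of 2954400 is 1477201; 1,477,201 required, 1,477,342 in favor — approved.

Not approved — the Series A shares did not give the required vote.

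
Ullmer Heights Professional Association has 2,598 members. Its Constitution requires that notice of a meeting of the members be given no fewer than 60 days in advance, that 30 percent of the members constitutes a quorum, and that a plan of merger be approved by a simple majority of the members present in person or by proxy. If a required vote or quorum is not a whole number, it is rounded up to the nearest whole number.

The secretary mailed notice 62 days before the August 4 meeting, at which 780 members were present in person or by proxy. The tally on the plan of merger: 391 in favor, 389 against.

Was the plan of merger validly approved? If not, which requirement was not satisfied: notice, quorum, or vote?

Notice: 62 days given; 60 required. Satisfied.
Quorum: 30% of 2,598 = 779.40, rounded up to 780; 780 present. Satisfied.
Vote: requires a majority of those present (780); a majority of 780 is 391, so 391 needed; 391 in favor. Satisfied.

Valid — all requirements satisfied.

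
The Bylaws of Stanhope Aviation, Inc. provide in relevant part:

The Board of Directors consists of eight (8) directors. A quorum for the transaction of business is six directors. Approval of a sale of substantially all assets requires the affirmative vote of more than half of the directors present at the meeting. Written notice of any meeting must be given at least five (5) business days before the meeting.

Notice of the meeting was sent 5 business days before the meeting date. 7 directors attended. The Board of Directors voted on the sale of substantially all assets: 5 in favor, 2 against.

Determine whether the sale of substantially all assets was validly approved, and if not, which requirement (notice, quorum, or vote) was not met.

Valid — all requirements satisfied.

Notice: 5 business days given; 5 required (5 ≥ 5). Satisfied.
Quorum: 7 present; quorum is 6. Satisfied.
Vote: the sale of substantially all assets requires a majority of the directors present (7). A majority of 7 is 4, so 4 affirmative votes are needed; 5 voted in favor. Satisfied.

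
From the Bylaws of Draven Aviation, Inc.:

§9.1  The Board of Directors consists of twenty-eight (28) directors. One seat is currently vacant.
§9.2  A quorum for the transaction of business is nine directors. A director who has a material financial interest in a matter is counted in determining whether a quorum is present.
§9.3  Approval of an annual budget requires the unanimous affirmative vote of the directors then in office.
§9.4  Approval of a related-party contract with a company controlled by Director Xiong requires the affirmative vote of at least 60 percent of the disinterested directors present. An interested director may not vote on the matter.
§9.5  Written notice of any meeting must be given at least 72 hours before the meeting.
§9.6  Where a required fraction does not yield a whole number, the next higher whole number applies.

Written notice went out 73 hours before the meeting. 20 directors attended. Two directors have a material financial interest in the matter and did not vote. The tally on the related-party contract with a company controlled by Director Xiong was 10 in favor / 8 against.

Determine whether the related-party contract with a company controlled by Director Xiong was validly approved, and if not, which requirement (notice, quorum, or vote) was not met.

Invalid — vote requirement not satisfied.

Notice: 73 hours given; 72 required (73 ≥ 72). Satisfied.
Quorum: 20 present (interested directors count toward quorum); quorum is 9. Satisfied.
Vote: the related-party contract with a company controlled by Director Xiong requires three-fifths of the disinterested directors present (20 − 2 = 18). 3/5 of 18 = 10.80, rounded up to 11, so 11 affirmative votes are needed; 10 voted in favor. Not satisfied.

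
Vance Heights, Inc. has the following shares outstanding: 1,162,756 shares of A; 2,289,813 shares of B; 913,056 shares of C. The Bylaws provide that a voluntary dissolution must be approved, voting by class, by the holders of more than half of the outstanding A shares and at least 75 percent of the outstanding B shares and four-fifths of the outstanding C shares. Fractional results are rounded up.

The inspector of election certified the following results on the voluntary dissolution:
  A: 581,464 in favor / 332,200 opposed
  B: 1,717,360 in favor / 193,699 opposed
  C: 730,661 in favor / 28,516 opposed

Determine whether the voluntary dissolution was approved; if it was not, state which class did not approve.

A: a majority of 1162756 is 581379; 581,379 required, 581,464 in favor — approved.
B: 3/4 of 2289813 = 1717359.75, rounded up to 1717360; 1,717,360 required, 1,717,360 in favor — approved.
C: 4/5 of 913056 = 730444.80, rounded up to 730445; 730,445 required, 730,661 in favor — approved.

Approved — every class gave the required vote.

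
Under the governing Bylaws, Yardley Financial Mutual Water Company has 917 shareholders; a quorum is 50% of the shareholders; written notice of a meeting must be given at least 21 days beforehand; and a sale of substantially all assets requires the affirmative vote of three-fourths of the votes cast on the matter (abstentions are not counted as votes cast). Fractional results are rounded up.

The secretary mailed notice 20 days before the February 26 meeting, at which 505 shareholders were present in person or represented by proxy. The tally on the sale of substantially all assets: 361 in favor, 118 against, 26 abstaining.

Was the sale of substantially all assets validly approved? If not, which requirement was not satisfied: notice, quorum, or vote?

Notice: 20 days given; 21 required. Not satisfied.
Quorum: 50% of 917 = 458.50, rounded up to 459; 505 present. Satisfied.
Vote: requires three-fourths of the votes cast (505 − 26 abstaining = 479); 3/4 of 479 = 359.25, rounded up to 360, so 360 needed; 361 in favor. Satisfied.

Invalid — notice requirement not satisfied.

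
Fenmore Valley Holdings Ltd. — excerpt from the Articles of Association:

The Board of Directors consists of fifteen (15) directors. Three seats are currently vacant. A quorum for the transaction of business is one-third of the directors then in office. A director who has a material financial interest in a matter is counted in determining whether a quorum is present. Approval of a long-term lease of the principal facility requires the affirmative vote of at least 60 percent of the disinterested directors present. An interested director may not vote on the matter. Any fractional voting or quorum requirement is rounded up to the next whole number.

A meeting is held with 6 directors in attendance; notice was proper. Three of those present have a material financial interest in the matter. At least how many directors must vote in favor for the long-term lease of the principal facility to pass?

The long-term lease of the principal facility requires three-fifths of the disinterested directors present (6 − 3 = 3).
3/5 of 3 = 1.80, rounded up to 2.

2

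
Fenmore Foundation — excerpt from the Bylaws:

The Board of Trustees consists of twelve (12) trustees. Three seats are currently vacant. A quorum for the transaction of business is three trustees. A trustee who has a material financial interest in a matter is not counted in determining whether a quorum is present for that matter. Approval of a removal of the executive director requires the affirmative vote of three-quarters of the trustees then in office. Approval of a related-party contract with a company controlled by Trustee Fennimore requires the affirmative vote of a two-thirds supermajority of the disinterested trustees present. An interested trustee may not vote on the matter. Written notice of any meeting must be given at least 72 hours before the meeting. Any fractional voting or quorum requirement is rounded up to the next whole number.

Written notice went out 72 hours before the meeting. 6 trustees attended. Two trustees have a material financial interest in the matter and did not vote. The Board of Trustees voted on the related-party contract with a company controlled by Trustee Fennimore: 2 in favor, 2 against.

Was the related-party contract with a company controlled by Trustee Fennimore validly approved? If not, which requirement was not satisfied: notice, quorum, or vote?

Invalid — vote requirement not satisfied.

Notice: 72 hours given; 72 required (72 ≥ 72). Satisfied.
Quorum: 6 present, but the 2 interested trustees do not count, leaving 4. Quorum is 3. Satisfied.
Vote: the related-party contract with a company controlled by Trustee Fennimore requires two-thirds of the disinterested trustees present (6 − 2 = 4). 2/3 of 4 = 2.67, rounded up to 3, so 3 affirmative votes are needed; 2 voted in favor. Not satisfied.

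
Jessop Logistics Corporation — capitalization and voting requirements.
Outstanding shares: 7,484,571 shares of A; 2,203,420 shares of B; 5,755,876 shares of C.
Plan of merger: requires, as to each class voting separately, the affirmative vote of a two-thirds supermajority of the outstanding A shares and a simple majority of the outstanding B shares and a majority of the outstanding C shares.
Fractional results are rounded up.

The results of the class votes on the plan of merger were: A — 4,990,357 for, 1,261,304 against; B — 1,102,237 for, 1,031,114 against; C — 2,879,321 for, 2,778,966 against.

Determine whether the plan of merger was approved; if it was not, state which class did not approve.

A: 2/3 of 7484571 = 4989714; 4,989,714 required, 4,990,357 in favor — approved.
B: a majority of 2203420 is 1101711; 1,101,711 required, 1,102,237 in favor — approved.
C: a majority of 5755876 is 2877939; 2,877,939 required, 2,879,321 in favor — approved.

Approved — every class gave the required vote.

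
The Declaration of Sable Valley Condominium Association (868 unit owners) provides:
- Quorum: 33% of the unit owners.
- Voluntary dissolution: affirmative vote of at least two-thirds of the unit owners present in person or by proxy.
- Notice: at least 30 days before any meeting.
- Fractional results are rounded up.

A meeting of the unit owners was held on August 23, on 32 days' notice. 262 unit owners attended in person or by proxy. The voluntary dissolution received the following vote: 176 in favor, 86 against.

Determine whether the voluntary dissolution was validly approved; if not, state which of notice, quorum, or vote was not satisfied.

Notice: 32 days given; 30 required. Satisfied.
Quorum: 33% of 868 = 286.44, rounded up to 287; 262 present. Not satisfied.
Vote: requires two-thirds of those present (262); 2/3 of 262 = 174.67, rounded up to 175, so 175 needed; 176 in favor. Satisfied.

Invalid — quorum requirement not satisfied.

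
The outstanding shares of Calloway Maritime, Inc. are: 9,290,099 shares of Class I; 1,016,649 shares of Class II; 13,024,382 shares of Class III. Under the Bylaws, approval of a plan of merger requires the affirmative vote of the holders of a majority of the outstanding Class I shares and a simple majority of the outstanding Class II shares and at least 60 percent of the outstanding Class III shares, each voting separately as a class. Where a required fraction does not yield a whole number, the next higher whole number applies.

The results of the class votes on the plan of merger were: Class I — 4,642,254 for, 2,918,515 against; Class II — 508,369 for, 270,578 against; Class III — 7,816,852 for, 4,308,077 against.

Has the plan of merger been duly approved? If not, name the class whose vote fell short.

Class I: a majority of 9290099 is 4645050; 4,645,050 required, 4,642,254 in favor — not approved.
Class II: a majority of 1016649 is 508325; 508,325 required, 508,369 in favor — approved.
Class III: 3/5 of 13024382 = 7814629.20, rounded up to 7814630; 7,814,630 required, 7,816,852 in favor — approved.

Not approved — the Class I shares did not give the required vote.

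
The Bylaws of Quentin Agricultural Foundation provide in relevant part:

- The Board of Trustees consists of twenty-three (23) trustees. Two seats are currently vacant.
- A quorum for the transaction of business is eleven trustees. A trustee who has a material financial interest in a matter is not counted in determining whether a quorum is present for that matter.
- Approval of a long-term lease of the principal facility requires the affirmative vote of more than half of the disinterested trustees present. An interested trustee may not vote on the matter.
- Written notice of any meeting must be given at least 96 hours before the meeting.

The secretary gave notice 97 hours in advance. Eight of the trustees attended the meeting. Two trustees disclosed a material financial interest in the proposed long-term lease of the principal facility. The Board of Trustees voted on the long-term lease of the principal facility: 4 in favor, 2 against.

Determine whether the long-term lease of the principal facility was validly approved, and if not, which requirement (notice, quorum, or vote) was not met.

Notice: 97 hours given; 96 required (97 ≥ 96). Satisfied.
Quorum: 8 present, but the 2 interested trustees do not count, leaving 6. Quorum is 11. Not satisfied.
Vote: the long-term lease of the principal facility requires a majority of the disinterested trustees present (8 − 2 = 6). A majority of 6 is 4, so 4 affirmative votes are needed; 4 voted in favor. Satisfied. (Moot — without a quorum no business can be validly transacted.)

Invalid — quorum requirement not satisfied.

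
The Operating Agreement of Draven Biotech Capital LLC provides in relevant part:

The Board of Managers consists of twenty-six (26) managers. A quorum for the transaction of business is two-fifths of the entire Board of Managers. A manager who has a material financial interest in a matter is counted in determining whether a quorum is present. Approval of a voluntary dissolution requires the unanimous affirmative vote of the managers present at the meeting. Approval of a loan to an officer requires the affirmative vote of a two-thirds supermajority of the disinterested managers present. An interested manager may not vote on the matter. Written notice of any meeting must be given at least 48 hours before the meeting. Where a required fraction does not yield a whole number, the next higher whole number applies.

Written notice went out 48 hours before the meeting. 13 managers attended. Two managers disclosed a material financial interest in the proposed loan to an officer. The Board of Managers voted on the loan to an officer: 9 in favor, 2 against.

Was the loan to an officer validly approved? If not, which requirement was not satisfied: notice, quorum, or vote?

Valid — all requirements satisfied.

Notice: 48 hours given; 48 required (48 ≥ 48). Satisfied.
Quorum: 13 present (interested managers count toward quorum); quorum is 11. Satisfied.
Vote: the loan to an officer requires two-thirds of the disinterested managers present (13 − 2 = 11). 2/3 of 11 = 7.33, rounded up to 8, so 8 affirmative votes are needed; 9 voted in favor. Satisfied.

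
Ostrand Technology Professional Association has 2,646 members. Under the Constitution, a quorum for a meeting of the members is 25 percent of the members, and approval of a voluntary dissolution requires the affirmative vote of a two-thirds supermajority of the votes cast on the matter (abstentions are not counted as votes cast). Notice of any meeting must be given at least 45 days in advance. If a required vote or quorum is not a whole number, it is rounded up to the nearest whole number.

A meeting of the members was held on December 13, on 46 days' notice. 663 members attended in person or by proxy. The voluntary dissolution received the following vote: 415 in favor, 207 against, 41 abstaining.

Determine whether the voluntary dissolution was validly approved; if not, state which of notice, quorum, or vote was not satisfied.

Valid — all requirements satisfied.

Notice: 46 days given; 45 required. Satisfied.
Quorum: 25% of 2,646 = 661.50, rounded up to 662; 663 present. Satisfied.
Vote: requires two-thirds of the votes cast (663 − 41 abstaining = 622); 2/3 of 622 = 414.67, rounded up to 415, so 415 needed; 415 in favor. Satisfied.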